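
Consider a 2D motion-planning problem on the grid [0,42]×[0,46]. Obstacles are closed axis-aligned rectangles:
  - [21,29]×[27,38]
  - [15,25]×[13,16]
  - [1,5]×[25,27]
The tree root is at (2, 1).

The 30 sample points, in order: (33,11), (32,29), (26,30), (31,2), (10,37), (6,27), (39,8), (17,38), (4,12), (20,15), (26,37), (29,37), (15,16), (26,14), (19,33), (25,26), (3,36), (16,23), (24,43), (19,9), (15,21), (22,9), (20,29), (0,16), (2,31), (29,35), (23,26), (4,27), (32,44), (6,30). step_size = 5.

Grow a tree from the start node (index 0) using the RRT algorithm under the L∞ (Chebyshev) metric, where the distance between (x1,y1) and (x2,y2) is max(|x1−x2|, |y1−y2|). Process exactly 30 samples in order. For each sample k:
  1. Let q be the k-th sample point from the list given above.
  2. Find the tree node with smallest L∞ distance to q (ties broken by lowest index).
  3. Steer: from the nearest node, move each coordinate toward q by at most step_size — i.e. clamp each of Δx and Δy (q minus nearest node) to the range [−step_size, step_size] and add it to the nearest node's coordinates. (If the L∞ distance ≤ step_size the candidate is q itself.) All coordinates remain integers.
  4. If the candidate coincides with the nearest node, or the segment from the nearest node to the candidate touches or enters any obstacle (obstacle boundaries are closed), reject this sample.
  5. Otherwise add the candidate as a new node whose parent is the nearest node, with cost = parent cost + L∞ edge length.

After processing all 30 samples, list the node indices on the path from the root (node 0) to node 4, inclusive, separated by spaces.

1. q=(33,11) nearest=0 d=31 new=(7,6) → add node 1 parent=0 cost=5
2. q=(32,29) nearest=1 d=25 new=(12,11) → add node 2 parent=1 cost=10
3. q=(26,30) nearest=2 d=19 new=(17,16) → blocked by [15,25]×[13,16], reject
4. q=(31,2) nearest=2 d=19 new=(17,6) → add node 3 parent=2 cost=15
5. q=(10,37) nearest=2 d=26 new=(10,16) → add node 4 parent=2 cost=15
6. q=(6,27) nearest=4 d=11 new=(6,21) → add node 5 parent=4 cost=20
7. q=(39,8) nearest=3 d=22 new=(22,8) → add node 6 parent=3 cost=20
8. q=(17,38) nearest=5 d=17 new=(11,26) → add node 7 parent=5 cost=25
9. q=(4,12) nearest=1 d=6 new=(4,11) → add node 8 parent=1 cost=10
10. q=(20,15) nearest=6 d=7 new=(20,13) → blocked by [15,25]×[13,16], reject
11. q=(26,37) nearest=7 d=15 new=(16,31) → add node 9 parent=7 cost=30
12. q=(29,37) nearest=9 d=13 new=(21,36) → blocked by [21,29]×[27,38], reject
13. q=(15,16) nearest=2 d=5 new=(15,16) → blocked by [15,25]×[13,16], reject
14. q=(26,14) nearest=6 d=6 new=(26,13) → add node 10 parent=6 cost=25
15. q=(19,33) nearest=9 d=3 new=(19,33) → add node 11 parent=9 cost=33
16. q=(25,26) nearest=11 d=7 new=(24,28) → blocked by [21,29]×[27,38], reject
17. q=(3,36) nearest=7 d=10 new=(6,31) → add node 12 parent=7 cost=30
18. q=(16,23) nearest=7 d=5 new=(16,23) → add node 13 parent=7 cost=30
19. q=(24,43) nearest=11 d=10 new=(24,38) → blocked by [21,29]×[27,38], reject
20. q=(19,9) nearest=3 d=3 new=(19,9) → add node 14 parent=3 cost=18
21. q=(15,21) nearest=13 d=2 new=(15,21) → add node 15 parent=13 cost=32
22. q=(22,9) nearest=6 d=1 new=(22,9) → add node 16 parent=6 cost=21
23. q=(20,29) nearest=9 d=4 new=(20,29) → add node 17 parent=9 cost=34
24. q=(0,16) nearest=8 d=5 new=(0,16) → add node 18 parent=8 cost=15
25. q=(2,31) nearest=12 d=4 new=(2,31) → add node 19 parent=12 cost=34
26. q=(29,35) nearest=17 d=9 new=(25,34) → blocked by [21,29]×[27,38], reject
27. q=(23,26) nearest=17 d=3 new=(23,26) → blocked by [21,29]×[27,38], reject
28. q=(4,27) nearest=12 d=4 new=(4,27) → blocked by [1,5]×[25,27], reject
29. q=(32,44) nearest=11 d=13 new=(24,38) → blocked by [21,29]×[27,38], reject
30. q=(6,30) nearest=12 d=1 new=(6,30) → add node 20 parent=12 cost=31

Path: 0 1 2 4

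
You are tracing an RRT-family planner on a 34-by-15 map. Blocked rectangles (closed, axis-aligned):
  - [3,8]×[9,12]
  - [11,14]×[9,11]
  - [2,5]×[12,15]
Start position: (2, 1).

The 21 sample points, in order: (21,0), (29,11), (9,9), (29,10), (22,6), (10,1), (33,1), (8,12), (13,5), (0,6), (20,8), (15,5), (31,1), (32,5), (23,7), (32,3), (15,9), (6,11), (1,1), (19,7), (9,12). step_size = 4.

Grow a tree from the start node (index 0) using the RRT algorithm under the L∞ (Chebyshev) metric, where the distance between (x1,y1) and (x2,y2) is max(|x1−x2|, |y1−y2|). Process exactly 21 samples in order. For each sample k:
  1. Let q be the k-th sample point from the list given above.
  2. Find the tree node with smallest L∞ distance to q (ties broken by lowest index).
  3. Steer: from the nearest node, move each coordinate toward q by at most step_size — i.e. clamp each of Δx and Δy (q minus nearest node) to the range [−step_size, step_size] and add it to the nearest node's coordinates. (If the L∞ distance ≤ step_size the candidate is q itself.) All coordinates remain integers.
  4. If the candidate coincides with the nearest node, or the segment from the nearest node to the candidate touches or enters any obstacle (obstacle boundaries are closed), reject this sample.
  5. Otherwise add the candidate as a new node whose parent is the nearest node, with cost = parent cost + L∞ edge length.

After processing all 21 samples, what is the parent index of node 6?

1. q=(21,0) nearest=0 d=19 new=(6,0) → add node 1 parent=0 cost=4
2. q=(29,11) nearest=1 d=23 new=(10,4) → add node 2 parent=1 cost=8
3. q=(9,9) nearest=2 d=5 new=(9,8) → add node 3 parent=2 cost=12
4. q=(29,10) nearest=2 d=19 new=(14,8) → add node 4 parent=2 cost=12
5. q=(22,6) nearest=4 d=8 new=(18,6) → add node 5 parent=4 cost=16
6. q=(10,1) nearest=2 d=3 new=(10,1) → add node 6 parent=2 cost=11
7. q=(33,1) nearest=5 d=15 new=(22,2) → add node 7 parent=5 cost=20
8. q=(8,12) nearest=3 d=4 new=(8,12) → blocked by [3,8]×[9,12], reject
9. q=(13,5) nearest=2 d=3 new=(13,5) → add node 8 parent=2 cost=11
10. q=(0,6) nearest=0 d=5 new=(0,5) → add node 9 parent=0 cost=4
11. q=(20,8) nearest=5 d=2 new=(20,8) → add node 10 parent=5 cost=18
12. q=(15,5) nearest=8 d=2 new=(15,5) → add node 11 parent=8 cost=13
13. q=(31,1) nearest=7 d=9 new=(26,1) → add node 12 parent=7 cost=24
14. q=(32,5) nearest=12 d=6 new=(30,5) → add node 13 parent=12 cost=28
15. q=(23,7) nearest=10 d=3 new=(23,7) → add node 14 parent=10 cost=21
16. q=(32,3) nearest=13 d=2 new=(32,3) → add node 15 parent=13 cost=30
17. q=(15,9) nearest=4 d=1 new=(15,9) → add node 16 parent=4 cost=13
18. q=(6,11) nearest=3 d=3 new=(6,11) → blocked by [3,8]×[9,12], reject
19. q=(1,1) nearest=0 d=1 new=(1,1) → add node 17 parent=0 cost=1
20. q=(19,7) nearest=5 d=1 new=(19,7) → add node 18 parent=5 cost=17
21. q=(9,12) nearest=3 d=4 new=(9,12) → add node 19 parent=3 cost=16

Parent of node 6: 2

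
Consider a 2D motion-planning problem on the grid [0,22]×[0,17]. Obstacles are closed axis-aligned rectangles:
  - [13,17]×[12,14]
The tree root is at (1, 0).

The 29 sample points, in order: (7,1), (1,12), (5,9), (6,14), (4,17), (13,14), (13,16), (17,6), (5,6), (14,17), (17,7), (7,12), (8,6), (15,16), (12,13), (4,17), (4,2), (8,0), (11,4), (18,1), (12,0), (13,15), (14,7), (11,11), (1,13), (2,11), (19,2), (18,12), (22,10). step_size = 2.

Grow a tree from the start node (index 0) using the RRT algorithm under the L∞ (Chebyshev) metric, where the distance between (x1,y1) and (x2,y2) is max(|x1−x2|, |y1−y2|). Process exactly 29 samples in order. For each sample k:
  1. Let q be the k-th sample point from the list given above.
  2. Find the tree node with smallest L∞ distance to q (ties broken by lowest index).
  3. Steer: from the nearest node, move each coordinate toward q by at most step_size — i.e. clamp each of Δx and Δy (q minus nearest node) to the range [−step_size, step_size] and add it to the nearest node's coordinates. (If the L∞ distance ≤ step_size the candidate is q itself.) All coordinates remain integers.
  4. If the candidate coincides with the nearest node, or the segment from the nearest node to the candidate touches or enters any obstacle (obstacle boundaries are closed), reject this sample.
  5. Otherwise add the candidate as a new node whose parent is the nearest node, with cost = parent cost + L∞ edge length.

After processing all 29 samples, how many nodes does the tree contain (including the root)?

1. q=(7,1) nearest=0 d=6 new=(3,1) → add node 1 parent=0 cost=2
2. q=(1,12) nearest=1 d=11 new=(1,3) → add node 2 parent=1 cost=4
3. q=(5,9) nearest=2 d=6 new=(3,5) → add node 3 parent=2 cost=6
4. q=(6,14) nearest=3 d=9 new=(5,7) → add node 4 parent=3 cost=8
5. q=(4,17) nearest=4 d=10 new=(4,9) → add node 5 parent=4 cost=10
6. q=(13,14) nearest=4 d=8 new=(7,9) → add node 6 parent=4 cost=10
7. q=(13,16) nearest=6 d=7 new=(9,11) → add node 7 parent=6 cost=12
8. q=(17,6) nearest=7 d=8 new=(11,9) → add node 8 parent=7 cost=14
9. q=(5,6) nearest=4 d=1 new=(5,6) → add node 9 parent=4 cost=9
10. q=(14,17) nearest=7 d=6 new=(11,13) → add node 10 parent=7 cost=14
11. q=(17,7) nearest=8 d=6 new=(13,7) → add node 11 parent=8 cost=16
12. q=(7,12) nearest=7 d=2 new=(7,12) → add node 12 parent=7 cost=14
13. q=(8,6) nearest=4 d=3 new=(7,6) → add node 13 parent=4 cost=10
14. q=(15,16) nearest=10 d=4 new=(13,15) → add node 14 parent=10 cost=16
15. q=(12,13) nearest=10 d=1 new=(12,13) → add node 15 parent=10 cost=15
16. q=(4,17) nearest=12 d=5 new=(5,14) → add node 16 parent=12 cost=16
17. q=(4,2) nearest=1 d=1 new=(4,2) → add node 17 parent=1 cost=3
18. q=(8,0) nearest=17 d=4 new=(6,0) → add node 18 parent=17 cost=5
19. q=(11,4) nearest=11 d=3 new=(11,5) → add node 19 parent=11 cost=18
20. q=(18,1) nearest=11 d=6 new=(15,5) → add node 20 parent=11 cost=18
21. q=(12,0) nearest=19 d=5 new=(12,3) → add node 21 parent=19 cost=20
22. q=(13,15) nearest=14 d=0 → coincident, reject
23. q=(14,7) nearest=11 d=1 new=(14,7) → add node 22 parent=11 cost=17
24. q=(11,11) nearest=7 d=2 new=(11,11) → add node 23 parent=7 cost=14
25. q=(1,13) nearest=5 d=4 new=(2,11) → add node 24 parent=5 cost=12
26. q=(2,11) nearest=24 d=0 → coincident, reject
27. q=(19,2) nearest=20 d=4 new=(17,3) → add node 25 parent=20 cost=20
28. q=(18,12) nearest=11 d=5 new=(15,9) → add node 26 parent=11 cost=18
29. q=(22,10) nearest=20 d=7 new=(17,7) → add node 27 parent=20 cost=20

Node count: 28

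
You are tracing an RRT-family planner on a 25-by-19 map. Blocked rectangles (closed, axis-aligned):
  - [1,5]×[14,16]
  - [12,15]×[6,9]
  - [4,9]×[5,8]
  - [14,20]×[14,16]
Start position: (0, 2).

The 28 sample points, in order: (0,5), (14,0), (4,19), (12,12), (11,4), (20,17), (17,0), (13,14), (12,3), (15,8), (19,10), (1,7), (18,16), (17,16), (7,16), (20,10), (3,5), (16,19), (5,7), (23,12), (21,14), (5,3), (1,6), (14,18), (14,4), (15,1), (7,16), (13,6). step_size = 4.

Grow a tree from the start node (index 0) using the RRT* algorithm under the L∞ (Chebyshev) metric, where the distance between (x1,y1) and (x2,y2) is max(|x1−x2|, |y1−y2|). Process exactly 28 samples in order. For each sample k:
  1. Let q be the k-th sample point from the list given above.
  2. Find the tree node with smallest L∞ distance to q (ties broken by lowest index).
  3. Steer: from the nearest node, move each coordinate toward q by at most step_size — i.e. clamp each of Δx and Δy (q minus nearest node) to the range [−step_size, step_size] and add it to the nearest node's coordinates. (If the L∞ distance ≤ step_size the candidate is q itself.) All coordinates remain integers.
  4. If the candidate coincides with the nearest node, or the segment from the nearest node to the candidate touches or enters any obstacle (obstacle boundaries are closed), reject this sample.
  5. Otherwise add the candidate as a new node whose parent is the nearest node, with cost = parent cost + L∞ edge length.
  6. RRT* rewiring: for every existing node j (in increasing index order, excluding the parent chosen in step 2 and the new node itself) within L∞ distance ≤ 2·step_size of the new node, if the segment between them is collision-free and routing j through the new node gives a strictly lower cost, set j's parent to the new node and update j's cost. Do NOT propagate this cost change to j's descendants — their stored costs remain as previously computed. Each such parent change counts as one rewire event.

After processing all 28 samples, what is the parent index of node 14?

1. q=(0,5) nearest=0 d=3 new=(0,5) → add node 1 parent=0 cost=3
2. q=(14,0) nearest=0 d=14 new=(4,0) → add node 2 parent=0 cost=4
3. q=(4,19) nearest=1 d=14 new=(4,9) → add node 3 parent=1 cost=7
4. q=(12,12) nearest=3 d=8 new=(8,12) → add node 4 parent=3 cost=11
5. q=(11,4) nearest=2 d=7 new=(8,4) → add node 5 parent=2 cost=8
6. q=(20,17) nearest=4 d=12 new=(12,16) → add node 6 parent=4 cost=15
7. q=(17,0) nearest=5 d=9 new=(12,0) → add node 7 parent=5 cost=12
8. q=(13,14) nearest=6 d=2 new=(13,14) → add node 8 parent=6 cost=17
9. q=(12,3) nearest=7 d=3 new=(12,3) → add node 9 parent=7 cost=15
10. q=(15,8) nearest=9 d=5 new=(15,7) → blocked by [12,15]×[6,9], reject
11. q=(19,10) nearest=8 d=6 new=(17,10) → add node 10 parent=8 cost=21
12. q=(1,7) nearest=1 d=2 new=(1,7) → add node 11 parent=1 cost=5
13. q=(18,16) nearest=8 d=5 new=(17,16) → blocked by [14,20]×[14,16], reject
14. q=(17,16) nearest=8 d=4 new=(17,16) → blocked by [14,20]×[14,16], reject
15. q=(7,16) nearest=4 d=4 new=(7,16) → add node 12 parent=4 cost=15
16. q=(20,10) nearest=10 d=3 new=(20,10) → add node 13 parent=10 cost=24
17. q=(3,5) nearest=11 d=2 new=(3,5) → add node 14 parent=11 cost=7
18. q=(16,19) nearest=6 d=4 new=(16,19) → add node 15 parent=6 cost=19
19. q=(5,7) nearest=3 d=2 new=(5,7) → blocked by [4,9]×[5,8], reject
20. q=(23,12) nearest=13 d=3 new=(23,12) → add node 16 parent=13 cost=27
21. q=(21,14) nearest=16 d=2 new=(21,14) → add node 17 parent=16 cost=29
22. q=(5,3) nearest=14 d=2 new=(5,3) → add node 18 parent=14 cost=9
23. q=(1,6) nearest=1 d=1 new=(1,6) → add node 19 parent=1 cost=4; rewire 14→19 (6<7); rewire 18→19 (8<9)
24. q=(14,18) nearest=6 d=2 new=(14,18) → add node 20 parent=6 cost=17
25. q=(14,4) nearest=9 d=2 new=(14,4) → add node 21 parent=9 cost=17; rewire 13→21 (23<24)
26. q=(15,1) nearest=7 d=3 new=(15,1) → add node 22 parent=7 cost=15
27. q=(7,16) nearest=12 d=0 → coincident, reject
28. q=(13,6) nearest=21 d=2 new=(13,6) → blocked by [12,15]×[6,9], reject

Parent of node 14: 19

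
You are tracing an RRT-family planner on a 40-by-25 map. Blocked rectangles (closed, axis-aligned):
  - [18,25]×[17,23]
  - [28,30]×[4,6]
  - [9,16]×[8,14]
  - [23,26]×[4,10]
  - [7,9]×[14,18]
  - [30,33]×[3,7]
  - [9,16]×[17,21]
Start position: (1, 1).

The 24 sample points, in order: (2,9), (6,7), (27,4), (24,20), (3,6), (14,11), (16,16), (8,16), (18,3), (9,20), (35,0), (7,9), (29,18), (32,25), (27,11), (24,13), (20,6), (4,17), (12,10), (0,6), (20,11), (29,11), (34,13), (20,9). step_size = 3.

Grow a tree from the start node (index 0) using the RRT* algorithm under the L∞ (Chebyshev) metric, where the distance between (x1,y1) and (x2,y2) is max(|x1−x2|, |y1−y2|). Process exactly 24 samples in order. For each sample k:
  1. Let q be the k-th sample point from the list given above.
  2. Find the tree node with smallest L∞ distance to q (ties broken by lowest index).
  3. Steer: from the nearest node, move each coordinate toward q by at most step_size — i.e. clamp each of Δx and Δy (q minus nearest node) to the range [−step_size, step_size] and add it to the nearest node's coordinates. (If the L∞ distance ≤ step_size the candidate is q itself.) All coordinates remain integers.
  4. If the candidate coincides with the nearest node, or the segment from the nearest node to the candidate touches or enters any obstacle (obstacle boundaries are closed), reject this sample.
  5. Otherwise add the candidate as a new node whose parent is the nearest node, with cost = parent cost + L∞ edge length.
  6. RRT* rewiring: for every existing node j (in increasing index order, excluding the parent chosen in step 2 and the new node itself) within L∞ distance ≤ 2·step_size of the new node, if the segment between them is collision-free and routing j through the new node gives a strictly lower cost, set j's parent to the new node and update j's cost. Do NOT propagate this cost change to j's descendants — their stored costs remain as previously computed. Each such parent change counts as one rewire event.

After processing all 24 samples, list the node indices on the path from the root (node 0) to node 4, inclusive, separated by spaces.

Path: 0 1 2 3 4

1. q=(2,9) nearest=0 d=8 new=(2,4) → add node 1 parent=0 cost=3
2. q=(6,7) nearest=1 d=4 new=(5,7) → add node 2 parent=1 cost=6
3. q=(27,4) nearest=2 d=22 new=(8,4) → add node 3 parent=2 cost=9
4. q=(24,20) nearest=3 d=16 new=(11,7) → add node 4 parent=3 cost=12
5. q=(3,6) nearest=1 d=2 new=(3,6) → add node 5 parent=1 cost=5
6. q=(14,11) nearest=4 d=4 new=(14,10) → blocked by [9,16]×[8,14], reject
7. q=(16,16) nearest=4 d=9 new=(14,10) → blocked by [9,16]×[8,14], reject
8. q=(8,16) nearest=2 d=9 new=(8,10) → add node 6 parent=2 cost=9
9. q=(18,3) nearest=4 d=7 new=(14,4) → add node 7 parent=4 cost=15
10. q=(9,20) nearest=6 d=10 new=(9,13) → blocked by [9,16]×[8,14], reject
11. q=(35,0) nearest=7 d=21 new=(17,1) → add node 8 parent=7 cost=18
12. q=(7,9) nearest=6 d=1 new=(7,9) → add node 9 parent=6 cost=10
13. q=(29,18) nearest=7 d=15 new=(17,7) → add node 10 parent=7 cost=18
14. q=(32,25) nearest=10 d=18 new=(20,10) → add node 11 parent=10 cost=21
15. q=(27,11) nearest=11 d=7 new=(23,11) → add node 12 parent=11 cost=24
16. q=(24,13) nearest=12 d=2 new=(24,13) → add node 13 parent=12 cost=26
17. q=(20,6) nearest=10 d=3 new=(20,6) → add node 14 parent=10 cost=21
18. q=(4,17) nearest=6 d=7 new=(5,13) → add node 15 parent=6 cost=12
19. q=(12,10) nearest=4 d=3 new=(12,10) → blocked by [9,16]×[8,14], reject
20. q=(0,6) nearest=1 d=2 new=(0,6) → add node 16 parent=1 cost=5
21. q=(20,11) nearest=11 d=1 new=(20,11) → add node 17 parent=11 cost=22
22. q=(29,11) nearest=13 d=5 new=(27,11) → add node 18 parent=13 cost=29
23. q=(34,13) nearest=18 d=7 new=(30,13) → add node 19 parent=18 cost=32
24. q=(20,9) nearest=11 d=1 new=(20,9) → add node 20 parent=11 cost=22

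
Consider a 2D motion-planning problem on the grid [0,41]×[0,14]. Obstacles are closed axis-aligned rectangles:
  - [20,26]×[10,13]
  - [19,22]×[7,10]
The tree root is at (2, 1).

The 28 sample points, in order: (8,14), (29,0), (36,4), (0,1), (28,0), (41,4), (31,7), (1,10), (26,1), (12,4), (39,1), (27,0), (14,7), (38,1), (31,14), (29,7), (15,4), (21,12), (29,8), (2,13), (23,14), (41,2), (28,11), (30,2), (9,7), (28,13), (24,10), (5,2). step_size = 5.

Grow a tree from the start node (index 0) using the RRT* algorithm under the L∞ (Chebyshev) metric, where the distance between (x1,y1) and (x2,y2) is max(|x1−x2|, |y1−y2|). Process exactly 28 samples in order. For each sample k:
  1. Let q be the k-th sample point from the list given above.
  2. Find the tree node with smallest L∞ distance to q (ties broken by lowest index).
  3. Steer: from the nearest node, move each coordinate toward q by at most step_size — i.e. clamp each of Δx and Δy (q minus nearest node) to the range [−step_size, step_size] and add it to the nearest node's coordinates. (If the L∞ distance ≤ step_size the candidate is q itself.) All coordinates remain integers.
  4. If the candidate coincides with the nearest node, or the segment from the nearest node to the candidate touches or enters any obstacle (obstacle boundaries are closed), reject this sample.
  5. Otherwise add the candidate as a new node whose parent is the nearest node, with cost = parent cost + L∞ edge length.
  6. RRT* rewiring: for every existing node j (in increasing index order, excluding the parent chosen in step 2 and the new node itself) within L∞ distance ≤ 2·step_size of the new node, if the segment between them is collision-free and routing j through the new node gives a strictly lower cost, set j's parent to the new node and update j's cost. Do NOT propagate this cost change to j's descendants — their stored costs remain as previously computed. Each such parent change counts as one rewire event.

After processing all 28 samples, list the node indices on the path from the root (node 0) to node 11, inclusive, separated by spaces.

1. q=(8,14) nearest=0 d=13 new=(7,6) → add node 1 parent=0 cost=5
2. q=(29,0) nearest=1 d=22 new=(12,1) → add node 2 parent=1 cost=10
3. q=(36,4) nearest=2 d=24 new=(17,4) → add node 3 parent=2 cost=15
4. q=(0,1) nearest=0 d=2 new=(0,1) → add node 4 parent=0 cost=2
5. q=(28,0) nearest=3 d=11 new=(22,0) → add node 5 parent=3 cost=20
6. q=(41,4) nearest=5 d=19 new=(27,4) → add node 6 parent=5 cost=25
7. q=(31,7) nearest=6 d=4 new=(31,7) → add node 7 parent=6 cost=29
8. q=(1,10) nearest=1 d=6 new=(2,10) → add node 8 parent=1 cost=10
9. q=(26,1) nearest=6 d=3 new=(26,1) → add node 9 parent=6 cost=28
10. q=(12,4) nearest=2 d=3 new=(12,4) → add node 10 parent=2 cost=13
11. q=(39,1) nearest=7 d=8 new=(36,2) → add node 11 parent=7 cost=34
12. q=(27,0) nearest=9 d=1 new=(27,0) → add node 12 parent=9 cost=29
13. q=(14,7) nearest=3 d=3 new=(14,7) → add node 13 parent=3 cost=18
14. q=(38,1) nearest=11 d=2 new=(38,1) → add node 14 parent=11 cost=36
15. q=(31,14) nearest=7 d=7 new=(31,12) → add node 15 parent=7 cost=34
16. q=(29,7) nearest=7 d=2 new=(29,7) → add node 16 parent=7 cost=31
17. q=(15,4) nearest=3 d=2 new=(15,4) → add node 17 parent=3 cost=17
18. q=(21,12) nearest=13 d=7 new=(19,12) → add node 18 parent=13 cost=23
19. q=(29,8) nearest=16 d=1 new=(29,8) → add node 19 parent=16 cost=32
20. q=(2,13) nearest=8 d=3 new=(2,13) → add node 20 parent=8 cost=13
21. q=(23,14) nearest=18 d=4 new=(23,14) → blocked by [20,26]×[10,13], reject
22. q=(41,2) nearest=14 d=3 new=(41,2) → add node 21 parent=14 cost=39
23. q=(28,11) nearest=15 d=3 new=(28,11) → add node 22 parent=15 cost=37
24. q=(30,2) nearest=6 d=3 new=(30,2) → add node 23 parent=6 cost=28
25. q=(9,7) nearest=1 d=2 new=(9,7) → add node 24 parent=1 cost=7; rewire 10→24 (10<13); rewire 13→24 (12<18); rewire 17→24 (13<17); rewire 18→24 (17<23)
26. q=(28,13) nearest=22 d=2 new=(28,13) → add node 25 parent=22 cost=39
27. q=(24,10) nearest=22 d=4 new=(24,10) → blocked by [20,26]×[10,13], reject
28. q=(5,2) nearest=0 d=3 new=(5,2) → add node 26 parent=0 cost=3

Path: 0 1 2 3 5 6 7 11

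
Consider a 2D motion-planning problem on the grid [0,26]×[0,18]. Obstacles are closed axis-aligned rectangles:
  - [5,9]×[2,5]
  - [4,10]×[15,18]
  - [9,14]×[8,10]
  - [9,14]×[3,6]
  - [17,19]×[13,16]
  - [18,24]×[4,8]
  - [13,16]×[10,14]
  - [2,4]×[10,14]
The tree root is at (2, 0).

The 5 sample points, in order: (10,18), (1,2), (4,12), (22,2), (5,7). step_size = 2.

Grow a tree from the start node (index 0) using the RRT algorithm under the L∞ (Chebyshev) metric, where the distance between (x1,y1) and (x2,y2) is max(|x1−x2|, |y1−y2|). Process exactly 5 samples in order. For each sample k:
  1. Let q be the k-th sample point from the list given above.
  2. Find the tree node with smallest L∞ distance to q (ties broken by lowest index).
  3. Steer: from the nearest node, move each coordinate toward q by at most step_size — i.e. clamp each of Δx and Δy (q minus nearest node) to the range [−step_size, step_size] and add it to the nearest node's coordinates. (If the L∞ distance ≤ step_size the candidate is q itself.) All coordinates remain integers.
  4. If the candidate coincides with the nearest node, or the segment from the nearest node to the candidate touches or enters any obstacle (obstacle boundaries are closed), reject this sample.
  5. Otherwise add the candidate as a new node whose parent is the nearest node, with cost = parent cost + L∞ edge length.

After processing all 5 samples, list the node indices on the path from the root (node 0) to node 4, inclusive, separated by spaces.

1. q=(10,18) nearest=0 d=18 new=(4,2) → add node 1 parent=0 cost=2
2. q=(1,2) nearest=0 d=2 new=(1,2) → add node 2 parent=0 cost=2
3. q=(4,12) nearest=1 d=10 new=(4,4) → add node 3 parent=1 cost=4
4. q=(22,2) nearest=1 d=18 new=(6,2) → blocked by [5,9]×[2,5], reject
5. q=(5,7) nearest=3 d=3 new=(5,6) → add node 4 parent=3 cost=6

Path: 0 1 3 4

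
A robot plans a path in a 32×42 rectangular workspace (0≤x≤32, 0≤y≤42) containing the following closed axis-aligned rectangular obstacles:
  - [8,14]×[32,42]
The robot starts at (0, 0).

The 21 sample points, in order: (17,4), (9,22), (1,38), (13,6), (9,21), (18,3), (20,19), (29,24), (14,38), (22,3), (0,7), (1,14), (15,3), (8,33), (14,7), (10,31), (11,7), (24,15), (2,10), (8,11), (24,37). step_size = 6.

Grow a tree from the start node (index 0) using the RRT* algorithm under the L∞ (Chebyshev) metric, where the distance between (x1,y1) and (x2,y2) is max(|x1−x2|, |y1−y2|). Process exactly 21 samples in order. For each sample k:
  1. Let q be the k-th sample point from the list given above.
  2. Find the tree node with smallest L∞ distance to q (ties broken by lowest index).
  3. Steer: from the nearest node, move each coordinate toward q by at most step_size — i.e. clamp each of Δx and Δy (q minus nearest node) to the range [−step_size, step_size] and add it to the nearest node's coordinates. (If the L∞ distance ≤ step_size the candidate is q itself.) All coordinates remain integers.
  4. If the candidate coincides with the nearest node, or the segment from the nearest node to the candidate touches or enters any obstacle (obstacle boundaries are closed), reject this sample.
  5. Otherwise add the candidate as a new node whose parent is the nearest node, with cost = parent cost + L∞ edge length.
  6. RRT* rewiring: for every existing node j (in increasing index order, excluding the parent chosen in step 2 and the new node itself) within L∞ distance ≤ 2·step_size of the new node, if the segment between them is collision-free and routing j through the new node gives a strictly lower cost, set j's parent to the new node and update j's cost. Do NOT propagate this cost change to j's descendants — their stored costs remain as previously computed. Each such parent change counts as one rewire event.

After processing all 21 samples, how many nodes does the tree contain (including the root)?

1. q=(17,4) nearest=0 d=17 new=(6,4) → add node 1 parent=0 cost=6
2. q=(9,22) nearest=1 d=18 new=(9,10) → add node 2 parent=1 cost=12
3. q=(1,38) nearest=2 d=28 new=(3,16) → add node 3 parent=2 cost=18
4. q=(13,6) nearest=2 d=4 new=(13,6) → add node 4 parent=2 cost=16
5. q=(9,21) nearest=3 d=6 new=(9,21) → add node 5 parent=3 cost=24
6. q=(18,3) nearest=4 d=5 new=(18,3) → add node 6 parent=4 cost=21
7. q=(20,19) nearest=2 d=11 new=(15,16) → add node 7 parent=2 cost=18
8. q=(29,24) nearest=7 d=14 new=(21,22) → add node 8 parent=7 cost=24
9. q=(14,38) nearest=8 d=16 new=(15,28) → add node 9 parent=8 cost=30
10. q=(22,3) nearest=6 d=4 new=(22,3) → add node 10 parent=6 cost=25
11. q=(0,7) nearest=1 d=6 new=(0,7) → add node 11 parent=1 cost=12
12. q=(1,14) nearest=3 d=2 new=(1,14) → add node 12 parent=3 cost=20
13. q=(15,3) nearest=4 d=3 new=(15,3) → add node 13 parent=4 cost=19
14. q=(8,33) nearest=9 d=7 new=(9,33) → blocked by [8,14]×[32,42], reject
15. q=(14,7) nearest=4 d=1 new=(14,7) → add node 14 parent=4 cost=17
16. q=(10,31) nearest=9 d=5 new=(10,31) → add node 15 parent=9 cost=35
17. q=(11,7) nearest=4 d=2 new=(11,7) → add node 16 parent=4 cost=18
18. q=(24,15) nearest=8 d=7 new=(24,16) → add node 17 parent=8 cost=30
19. q=(2,10) nearest=11 d=3 new=(2,10) → add node 18 parent=11 cost=15; rewire 12→18 (19<20)
20. q=(8,11) nearest=2 d=1 new=(8,11) → add node 19 parent=2 cost=13; rewire 5→19 (23<24); rewire 16→19 (17<18)
21. q=(24,37) nearest=9 d=9 new=(21,34) → add node 20 parent=9 cost=36

Node count: 21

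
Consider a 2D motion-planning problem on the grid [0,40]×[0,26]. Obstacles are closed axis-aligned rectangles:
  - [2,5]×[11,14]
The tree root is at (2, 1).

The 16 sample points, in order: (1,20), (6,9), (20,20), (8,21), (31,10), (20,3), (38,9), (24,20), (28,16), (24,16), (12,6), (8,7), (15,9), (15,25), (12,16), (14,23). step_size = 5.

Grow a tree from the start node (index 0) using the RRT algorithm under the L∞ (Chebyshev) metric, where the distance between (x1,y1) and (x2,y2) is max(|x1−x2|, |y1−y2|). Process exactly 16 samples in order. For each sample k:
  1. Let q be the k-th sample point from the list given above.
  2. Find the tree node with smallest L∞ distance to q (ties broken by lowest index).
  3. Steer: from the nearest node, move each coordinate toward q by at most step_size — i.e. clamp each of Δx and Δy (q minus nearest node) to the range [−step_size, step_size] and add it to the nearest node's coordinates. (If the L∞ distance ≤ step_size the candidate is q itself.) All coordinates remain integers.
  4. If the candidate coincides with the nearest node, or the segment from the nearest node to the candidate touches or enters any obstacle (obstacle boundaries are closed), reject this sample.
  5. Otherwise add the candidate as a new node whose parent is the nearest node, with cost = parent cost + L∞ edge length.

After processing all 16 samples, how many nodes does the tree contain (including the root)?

Node count: 17

1. q=(1,20) nearest=0 d=19 new=(1,6) → add node 1 parent=0 cost=5
2. q=(6,9) nearest=1 d=5 new=(6,9) → add node 2 parent=1 cost=10
3. q=(20,20) nearest=2 d=14 new=(11,14) → add node 3 parent=2 cost=15
4. q=(8,21) nearest=3 d=7 new=(8,19) → add node 4 parent=3 cost=20
5. q=(31,10) nearest=3 d=20 new=(16,10) → add node 5 parent=3 cost=20
6. q=(20,3) nearest=5 d=7 new=(20,5) → add node 6 parent=5 cost=25
7. q=(38,9) nearest=6 d=18 new=(25,9) → add node 7 parent=6 cost=30
8. q=(24,20) nearest=5 d=10 new=(21,15) → add node 8 parent=5 cost=25
9. q=(28,16) nearest=7 d=7 new=(28,14) → add node 9 parent=7 cost=35
10. q=(24,16) nearest=8 d=3 new=(24,16) → add node 10 parent=8 cost=28
11. q=(12,6) nearest=5 d=4 new=(12,6) → add node 11 parent=5 cost=24
12. q=(8,7) nearest=2 d=2 new=(8,7) → add node 12 parent=2 cost=12
13. q=(15,9) nearest=5 d=1 new=(15,9) → add node 13 parent=5 cost=21
14. q=(15,25) nearest=4 d=7 new=(13,24) → add node 14 parent=4 cost=25
15. q=(12,16) nearest=3 d=2 new=(12,16) → add node 15 parent=3 cost=17
16. q=(14,23) nearest=14 d=1 new=(14,23) → add node 16 parent=14 cost=26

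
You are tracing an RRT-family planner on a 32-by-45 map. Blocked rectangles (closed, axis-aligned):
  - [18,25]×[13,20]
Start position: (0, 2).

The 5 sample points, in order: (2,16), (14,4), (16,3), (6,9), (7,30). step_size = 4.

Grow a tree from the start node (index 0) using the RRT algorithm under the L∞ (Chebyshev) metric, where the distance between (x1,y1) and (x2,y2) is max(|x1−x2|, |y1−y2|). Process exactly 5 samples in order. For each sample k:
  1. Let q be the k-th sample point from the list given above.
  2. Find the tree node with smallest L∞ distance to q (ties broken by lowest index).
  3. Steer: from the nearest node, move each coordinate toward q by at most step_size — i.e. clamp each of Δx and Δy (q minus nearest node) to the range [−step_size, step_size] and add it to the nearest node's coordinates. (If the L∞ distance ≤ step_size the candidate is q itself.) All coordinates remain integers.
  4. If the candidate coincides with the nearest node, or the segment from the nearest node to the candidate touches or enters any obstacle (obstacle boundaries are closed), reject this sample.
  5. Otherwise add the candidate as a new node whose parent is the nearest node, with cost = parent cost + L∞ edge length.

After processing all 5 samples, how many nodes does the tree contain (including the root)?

Node count: 6

1. q=(2,16) nearest=0 d=14 new=(2,6) → add node 1 parent=0 cost=4
2. q=(14,4) nearest=1 d=12 new=(6,4) → add node 2 parent=1 cost=8
3. q=(16,3) nearest=2 d=10 new=(10,3) → add node 3 parent=2 cost=12
4. q=(6,9) nearest=1 d=4 new=(6,9) → add node 4 parent=1 cost=8
5. q=(7,30) nearest=4 d=21 new=(7,13) → add node 5 parent=4 cost=12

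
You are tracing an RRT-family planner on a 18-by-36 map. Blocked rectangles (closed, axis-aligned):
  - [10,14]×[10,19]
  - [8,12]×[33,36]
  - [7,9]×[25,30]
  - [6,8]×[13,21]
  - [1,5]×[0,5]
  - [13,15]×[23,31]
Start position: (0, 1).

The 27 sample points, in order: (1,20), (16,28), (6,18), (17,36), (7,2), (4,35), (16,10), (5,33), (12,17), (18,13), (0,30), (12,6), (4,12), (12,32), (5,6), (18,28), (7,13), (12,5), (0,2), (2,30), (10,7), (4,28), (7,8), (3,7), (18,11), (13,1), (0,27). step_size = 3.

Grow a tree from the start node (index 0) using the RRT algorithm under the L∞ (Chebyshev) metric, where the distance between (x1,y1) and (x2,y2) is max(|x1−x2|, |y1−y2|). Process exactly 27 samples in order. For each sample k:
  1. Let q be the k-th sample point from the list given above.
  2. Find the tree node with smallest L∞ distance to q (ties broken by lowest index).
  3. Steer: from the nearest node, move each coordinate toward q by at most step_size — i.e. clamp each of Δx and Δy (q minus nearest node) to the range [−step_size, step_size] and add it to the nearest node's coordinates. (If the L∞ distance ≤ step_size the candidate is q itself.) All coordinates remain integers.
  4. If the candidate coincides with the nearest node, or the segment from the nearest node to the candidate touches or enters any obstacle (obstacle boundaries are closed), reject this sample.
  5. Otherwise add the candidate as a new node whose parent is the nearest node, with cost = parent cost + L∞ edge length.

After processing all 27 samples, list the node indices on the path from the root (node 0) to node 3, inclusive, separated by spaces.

Path: 0 1 3

1. q=(1,20) nearest=0 d=19 new=(1,4) → blocked by [1,5]×[0,5], reject
2. q=(16,28) nearest=0 d=27 new=(3,4) → blocked by [1,5]×[0,5], reject
3. q=(6,18) nearest=0 d=17 new=(3,4) → blocked by [1,5]×[0,5], reject
4. q=(17,36) nearest=0 d=35 new=(3,4) → blocked by [1,5]×[0,5], reject
5. q=(7,2) nearest=0 d=7 new=(3,2) → blocked by [1,5]×[0,5], reject
6. q=(4,35) nearest=0 d=34 new=(3,4) → blocked by [1,5]×[0,5], reject
7. q=(16,10) nearest=0 d=16 new=(3,4) → blocked by [1,5]×[0,5], reject
8. q=(5,33) nearest=0 d=32 new=(3,4) → blocked by [1,5]×[0,5], reject
9. q=(12,17) nearest=0 d=16 new=(3,4) → blocked by [1,5]×[0,5], reject
10. q=(18,13) nearest=0 d=18 new=(3,4) → blocked by [1,5]×[0,5], reject
11. q=(0,30) nearest=0 d=29 new=(0,4) → add node 1 parent=0 cost=3
12. q=(12,6) nearest=0 d=12 new=(3,4) → blocked by [1,5]×[0,5], reject
13. q=(4,12) nearest=1 d=8 new=(3,7) → blocked by [1,5]×[0,5], reject
14. q=(12,32) nearest=1 d=28 new=(3,7) → blocked by [1,5]×[0,5], reject
15. q=(5,6) nearest=0 d=5 new=(3,4) → blocked by [1,5]×[0,5], reject
16. q=(18,28) nearest=1 d=24 new=(3,7) → blocked by [1,5]×[0,5], reject
17. q=(7,13) nearest=1 d=9 new=(3,7) → blocked by [1,5]×[0,5], reject
18. q=(12,5) nearest=0 d=12 new=(3,4) → blocked by [1,5]×[0,5], reject
19. q=(0,2) nearest=0 d=1 new=(0,2) → add node 2 parent=0 cost=1
20. q=(2,30) nearest=1 d=26 new=(2,7) → add node 3 parent=1 cost=6
21. q=(10,7) nearest=3 d=8 new=(5,7) → add node 4 parent=3 cost=9
22. q=(4,28) nearest=3 d=21 new=(4,10) → add node 5 parent=3 cost=9
23. q=(7,8) nearest=4 d=2 new=(7,8) → add node 6 parent=4 cost=11
24. q=(3,7) nearest=3 d=1 new=(3,7) → add node 7 parent=3 cost=7
25. q=(18,11) nearest=6 d=11 new=(10,11) → blocked by [10,14]×[10,19], reject
26. q=(13,1) nearest=6 d=7 new=(10,5) → add node 8 parent=6 cost=14
27. q=(0,27) nearest=5 d=17 new=(1,13) → add node 9 parent=5 cost=12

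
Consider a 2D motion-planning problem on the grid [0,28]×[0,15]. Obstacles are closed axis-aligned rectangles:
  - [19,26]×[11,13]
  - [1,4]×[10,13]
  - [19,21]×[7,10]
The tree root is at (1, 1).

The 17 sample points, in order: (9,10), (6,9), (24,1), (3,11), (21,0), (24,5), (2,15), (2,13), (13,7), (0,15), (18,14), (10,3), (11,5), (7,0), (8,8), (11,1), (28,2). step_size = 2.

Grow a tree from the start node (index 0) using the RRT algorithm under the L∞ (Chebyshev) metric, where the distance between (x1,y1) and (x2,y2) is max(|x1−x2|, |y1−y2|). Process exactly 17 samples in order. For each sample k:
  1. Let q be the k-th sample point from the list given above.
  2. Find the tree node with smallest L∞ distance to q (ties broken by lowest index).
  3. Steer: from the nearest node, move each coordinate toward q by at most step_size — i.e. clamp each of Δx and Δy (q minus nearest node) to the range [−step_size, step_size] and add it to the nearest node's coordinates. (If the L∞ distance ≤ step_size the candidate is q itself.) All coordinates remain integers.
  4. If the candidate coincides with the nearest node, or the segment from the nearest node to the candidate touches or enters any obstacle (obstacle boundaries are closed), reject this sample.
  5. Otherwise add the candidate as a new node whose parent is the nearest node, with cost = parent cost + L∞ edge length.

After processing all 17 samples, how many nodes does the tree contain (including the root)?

1. q=(9,10) nearest=0 d=9 new=(3,3) → add node 1 parent=0 cost=2
2. q=(6,9) nearest=1 d=6 new=(5,5) → add node 2 parent=1 cost=4
3. q=(24,1) nearest=2 d=19 new=(7,3) → add node 3 parent=2 cost=6
4. q=(3,11) nearest=2 d=6 new=(3,7) → add node 4 parent=2 cost=6
5. q=(21,0) nearest=3 d=14 new=(9,1) → add node 5 parent=3 cost=8
6. q=(24,5) nearest=5 d=15 new=(11,3) → add node 6 parent=5 cost=10
7. q=(2,15) nearest=4 d=8 new=(2,9) → add node 7 parent=4 cost=8
8. q=(2,13) nearest=7 d=4 new=(2,11) → blocked by [1,4]×[10,13], reject
9. q=(13,7) nearest=6 d=4 new=(13,5) → add node 8 parent=6 cost=12
10. q=(0,15) nearest=7 d=6 new=(0,11) → blocked by [1,4]×[10,13], reject
11. q=(18,14) nearest=8 d=9 new=(15,7) → add node 9 parent=8 cost=14
12. q=(10,3) nearest=6 d=1 new=(10,3) → add node 10 parent=6 cost=11
13. q=(11,5) nearest=6 d=2 new=(11,5) → add node 11 parent=6 cost=12
14. q=(7,0) nearest=5 d=2 new=(7,0) → add node 12 parent=5 cost=10
15. q=(8,8) nearest=2 d=3 new=(7,7) → add node 13 parent=2 cost=6
16. q=(11,1) nearest=5 d=2 new=(11,1) → add node 14 parent=5 cost=10
17. q=(28,2) nearest=9 d=13 new=(17,5) → add node 15 parent=9 cost=16

Node count: 16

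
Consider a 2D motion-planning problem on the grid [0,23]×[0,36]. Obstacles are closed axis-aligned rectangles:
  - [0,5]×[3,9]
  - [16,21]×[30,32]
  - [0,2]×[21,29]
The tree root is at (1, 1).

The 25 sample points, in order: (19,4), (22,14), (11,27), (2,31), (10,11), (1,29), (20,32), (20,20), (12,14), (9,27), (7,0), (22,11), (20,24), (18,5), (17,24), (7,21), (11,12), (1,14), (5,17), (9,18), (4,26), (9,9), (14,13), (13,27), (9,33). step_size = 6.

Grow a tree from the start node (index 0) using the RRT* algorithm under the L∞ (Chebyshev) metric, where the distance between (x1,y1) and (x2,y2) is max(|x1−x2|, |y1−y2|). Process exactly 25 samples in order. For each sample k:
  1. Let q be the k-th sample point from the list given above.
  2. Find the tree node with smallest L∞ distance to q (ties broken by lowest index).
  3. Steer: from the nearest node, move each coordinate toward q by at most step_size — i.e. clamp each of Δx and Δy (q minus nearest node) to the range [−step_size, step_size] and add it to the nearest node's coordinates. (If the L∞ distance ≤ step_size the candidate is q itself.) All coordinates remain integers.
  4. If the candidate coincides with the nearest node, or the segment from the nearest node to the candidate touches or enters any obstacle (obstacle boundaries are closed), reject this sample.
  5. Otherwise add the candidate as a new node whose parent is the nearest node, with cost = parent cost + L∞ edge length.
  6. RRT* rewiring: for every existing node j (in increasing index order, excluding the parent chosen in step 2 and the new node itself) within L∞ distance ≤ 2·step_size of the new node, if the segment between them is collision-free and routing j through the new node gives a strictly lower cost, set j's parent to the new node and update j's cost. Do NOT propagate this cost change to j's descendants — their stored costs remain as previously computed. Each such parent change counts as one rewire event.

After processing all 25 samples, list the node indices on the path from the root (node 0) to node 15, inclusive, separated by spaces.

1. q=(19,4) nearest=0 d=18 new=(7,4) → blocked by [0,5]×[3,9], reject
2. q=(22,14) nearest=0 d=21 new=(7,7) → blocked by [0,5]×[3,9], reject
3. q=(11,27) nearest=0 d=26 new=(7,7) → blocked by [0,5]×[3,9], reject
4. q=(2,31) nearest=0 d=30 new=(2,7) → blocked by [0,5]×[3,9], reject
5. q=(10,11) nearest=0 d=10 new=(7,7) → blocked by [0,5]×[3,9], reject
6. q=(1,29) nearest=0 d=28 new=(1,7) → blocked by [0,5]×[3,9], reject
7. q=(20,32) nearest=0 d=31 new=(7,7) → blocked by [0,5]×[3,9], reject
8. q=(20,20) nearest=0 d=19 new=(7,7) → blocked by [0,5]×[3,9], reject
9. q=(12,14) nearest=0 d=13 new=(7,7) → blocked by [0,5]×[3,9], reject
10. q=(9,27) nearest=0 d=26 new=(7,7) → blocked by [0,5]×[3,9], reject
11. q=(7,0) nearest=0 d=6 new=(7,0) → add node 1 parent=0 cost=6
12. q=(22,11) nearest=1 d=15 new=(13,6) → add node 2 parent=1 cost=12
13. q=(20,24) nearest=2 d=18 new=(19,12) → add node 3 parent=2 cost=18
14. q=(18,5) nearest=2 d=5 new=(18,5) → add node 4 parent=2 cost=17
15. q=(17,24) nearest=3 d=12 new=(17,18) → add node 5 parent=3 cost=24
16. q=(7,21) nearest=5 d=10 new=(11,21) → add node 6 parent=5 cost=30
17. q=(11,12) nearest=2 d=6 new=(11,12) → add node 7 parent=2 cost=18; rewire 6→7 (27<30)
18. q=(1,14) nearest=6 d=10 new=(5,15) → add node 8 parent=6 cost=33
19. q=(5,17) nearest=8 d=2 new=(5,17) → add node 9 parent=8 cost=35
20. q=(9,18) nearest=6 d=3 new=(9,18) → add node 10 parent=6 cost=30; rewire 9→10 (34<35)
21. q=(4,26) nearest=6 d=7 new=(5,26) → add node 11 parent=6 cost=33
22. q=(9,9) nearest=7 d=3 new=(9,9) → add node 12 parent=7 cost=21; rewire 8→12 (27<33); rewire 9→12 (29<34)
23. q=(14,13) nearest=7 d=3 new=(14,13) → add node 13 parent=7 cost=21; rewire 10→13 (26<30)
24. q=(13,27) nearest=6 d=6 new=(13,27) → add node 14 parent=6 cost=33
25. q=(9,33) nearest=14 d=6 new=(9,33) → add node 15 parent=14 cost=39

Path: 0 1 2 7 6 14 15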